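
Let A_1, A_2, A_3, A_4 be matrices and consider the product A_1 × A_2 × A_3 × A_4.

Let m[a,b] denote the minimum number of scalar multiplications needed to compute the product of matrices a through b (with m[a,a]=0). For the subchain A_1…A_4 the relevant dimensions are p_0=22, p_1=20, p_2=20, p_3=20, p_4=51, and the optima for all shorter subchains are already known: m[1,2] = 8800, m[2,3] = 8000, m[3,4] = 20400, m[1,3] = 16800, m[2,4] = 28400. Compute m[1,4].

m[1,4] = min over k∈[1,3] of m[1,k]+m[k+1,4]+p_{0}·p_k·p_{4}.
k=1: 0 + 28400 + 22·20·51 = 50840; k=2: 8800 + 20400 + 22·20·51 = 51640; k=3: 16800 + 0 + 22·20·51 = 39240.
Minimum: 39240 at k=3.

39240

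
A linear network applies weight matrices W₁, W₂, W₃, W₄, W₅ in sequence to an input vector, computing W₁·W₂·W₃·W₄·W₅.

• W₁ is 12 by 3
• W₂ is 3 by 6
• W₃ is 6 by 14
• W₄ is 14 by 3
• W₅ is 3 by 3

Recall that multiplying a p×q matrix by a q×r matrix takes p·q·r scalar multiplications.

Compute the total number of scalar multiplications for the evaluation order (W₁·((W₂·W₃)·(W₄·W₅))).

(W₂·W₃): 3×6 by 6×14 → 3×14, cost 3·6·14 = 252
(W₄·W₅): 14×3 by 3×3 → 14×3, cost 14·3·3 = 126
((W₂·W₃)·(W₄·W₅)): 3×14 by 14×3 → 3×3, cost 3·14·3 = 126; cumulative 504
(W₁·((W₂·W₃)·(W₄·W₅))): 12×3 by 3×3 → 12×3, cost 12·3·3 = 108; cumulative 612
Total: 612 scalar multiplications.

612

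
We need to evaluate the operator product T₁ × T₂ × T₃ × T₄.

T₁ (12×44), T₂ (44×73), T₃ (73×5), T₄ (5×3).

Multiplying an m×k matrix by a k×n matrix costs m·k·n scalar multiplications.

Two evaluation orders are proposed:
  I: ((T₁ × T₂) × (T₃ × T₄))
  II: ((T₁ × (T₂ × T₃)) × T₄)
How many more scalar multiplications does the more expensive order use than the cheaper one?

23387

Order I = ((T₁ × T₂) × (T₃ × T₄)): (T₁ × T₂): 12×44 by 44×73 → 12×73, cost 12·44·73 = 38544; (T₃ × T₄): 73×5 by 5×3 → 73×3, cost 73·5·3 = 1095; ((T₁ × T₂) × (T₃ × T₄)): 12×73 by 73×3 → 12×3, cost 12·73·3 = 2628; cumulative 42267. Total 42267.
Order II = ((T₁ × (T₂ × T₃)) × T₄): (T₂ × T₃): 44×73 by 73×5 → 44×5, cost 44·73·5 = 16060; (T₁ × (T₂ × T₃)): 12×44 by 44×5 → 12×5, cost 12·44·5 = 2640; cumulative 18700; ((T₁ × (T₂ × T₃)) × T₄): 12×5 by 5×3 → 12×3, cost 12·5·3 = 180; cumulative 18880. Total 18880.
Difference: |42267 − 18880| = 23387.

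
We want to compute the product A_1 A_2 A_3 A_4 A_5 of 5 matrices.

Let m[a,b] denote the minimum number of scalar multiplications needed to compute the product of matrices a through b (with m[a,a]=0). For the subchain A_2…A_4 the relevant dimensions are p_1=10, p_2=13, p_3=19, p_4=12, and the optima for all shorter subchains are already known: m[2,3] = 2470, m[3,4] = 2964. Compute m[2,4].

4524

m[2,4] = min over k∈[2,3] of m[2,k]+m[k+1,4]+p_{1}·p_k·p_{4}.
k=2: 0 + 2964 + 10·13·12 = 4524; k=3: 2470 + 0 + 10·19·12 = 4750.
Minimum: 4524 at k=2.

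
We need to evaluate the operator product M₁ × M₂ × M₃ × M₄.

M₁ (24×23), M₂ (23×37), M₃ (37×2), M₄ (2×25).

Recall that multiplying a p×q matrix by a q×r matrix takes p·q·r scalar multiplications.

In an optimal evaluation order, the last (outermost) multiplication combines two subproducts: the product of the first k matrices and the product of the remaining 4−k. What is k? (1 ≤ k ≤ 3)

3

Adjacent pairs: M₁M₂ = 24·23·37 = 20424; M₂M₃ = 23·37·2 = 1702; M₃M₄ = 37·2·25 = 1850.
Length 3: M₁..M₃: k=1: 0+1702+24·23·2=2806; k=2: 20424+0+24·37·2=22200 → min 2806 | M₂..M₄: k=2: 0+1850+23·37·25=23125; k=3: 1702+0+23·2·25=2852 → min 2852.
Top-level splits: k=1: (M₁..M₁)·(M₂..M₄) → 0+2852+24·23·25 = 16652; k=2: (M₁..M₂)·(M₃..M₄) → 20424+1850+24·37·25 = 44474; k=3: (M₁..M₃)·(M₄..M₄) → 2806+0+24·2·25 = 4006.
Best split is after M₃, i.e. k = 3.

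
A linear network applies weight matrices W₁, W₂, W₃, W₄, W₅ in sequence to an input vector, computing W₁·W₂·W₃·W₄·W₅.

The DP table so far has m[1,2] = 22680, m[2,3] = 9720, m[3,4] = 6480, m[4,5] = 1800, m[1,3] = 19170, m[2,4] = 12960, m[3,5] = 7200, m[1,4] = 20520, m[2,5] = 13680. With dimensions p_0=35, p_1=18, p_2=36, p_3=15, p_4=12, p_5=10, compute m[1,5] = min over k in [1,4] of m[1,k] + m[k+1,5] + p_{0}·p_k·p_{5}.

19980

m[1,5] = min over k∈[1,4] of m[1,k]+m[k+1,5]+p_{0}·p_k·p_{5}.
k=1: 0 + 13680 + 35·18·10 = 19980; k=2: 22680 + 7200 + 35·36·10 = 42480; k=3: 19170 + 1800 + 35·15·10 = 26220; k=4: 20520 + 0 + 35·12·10 = 24720.
Minimum: 19980 at k=1.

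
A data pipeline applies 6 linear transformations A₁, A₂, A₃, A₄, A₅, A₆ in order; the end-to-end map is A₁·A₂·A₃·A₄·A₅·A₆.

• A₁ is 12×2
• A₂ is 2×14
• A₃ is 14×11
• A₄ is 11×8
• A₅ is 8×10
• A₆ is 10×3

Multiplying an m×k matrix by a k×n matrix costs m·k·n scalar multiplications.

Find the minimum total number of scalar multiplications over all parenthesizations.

Adjacent pairs: A₁A₂ = 12·2·14 = 336; A₂A₃ = 2·14·11 = 308; A₃A₄ = 14·11·8 = 1232; A₄A₅ = 11·8·10 = 880; A₅A₆ = 8·10·3 = 240.
Length 3: A₁..A₃: k=1: 0+308+12·2·11=572; k=2: 336+0+12·14·11=2184 → min 572 | A₂..A₄: k=2: 0+1232+2·14·8=1456; k=3: 308+0+2·11·8=484 → min 484 | A₃..A₅: k=3: 0+880+14·11·10=2420; k=4: 1232+0+14·8·10=2352 → min 2352 | A₄..A₆: k=4: 0+240+11·8·3=504; k=5: 880+0+11·10·3=1210 → min 504.
Length 4: A₁..A₄: k=1: 0+484+12·2·8=676; k=2: 336+1232+12·14·8=2912; k=3: 572+0+12·11·8=1628 → min 676 | A₂..A₅: k=2: 0+2352+2·14·10=2632; k=3: 308+880+2·11·10=1408; k=4: 484+0+2·8·10=644 → min 644 | A₃..A₆: k=3: 0+504+14·11·3=966; k=4: 1232+240+14·8·3=1808; k=5: 2352+0+14·10·3=2772 → min 966.
Length 5: A₁..A₅: k=1: 0+644+12·2·10=884; k=2: 336+2352+12·14·10=4368; k=3: 572+880+12·11·10=2772; k=4: 676+0+12·8·10=1636 → min 884 | A₂..A₆: k=2: 0+966+2·14·3=1050; k=3: 308+504+2·11·3=878; k=4: 484+240+2·8·3=772; k=5: 644+0+2·10·3=704 → min 704.
Length 6: A₁..A₆: k=1: 0+704+12·2·3=776; k=2: 336+966+12·14·3=1806; k=3: 572+504+12·11·3=1472; k=4: 676+240+12·8·3=1204; k=5: 884+0+12·10·3=1244 → min 776.
Optimal order: (A₁·((((A₂·A₃)·A₄)·A₅)·A₆)) with cost 776.

776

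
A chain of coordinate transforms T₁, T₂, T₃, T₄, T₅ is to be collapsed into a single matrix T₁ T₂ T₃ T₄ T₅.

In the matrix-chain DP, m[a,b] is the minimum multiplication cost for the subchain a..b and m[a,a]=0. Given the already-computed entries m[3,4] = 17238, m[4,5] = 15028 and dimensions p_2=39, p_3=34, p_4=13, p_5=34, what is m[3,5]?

m[3,5] = min over k∈[3,4] of m[3,k]+m[k+1,5]+p_{2}·p_k·p_{5}.
k=3: 0 + 15028 + 39·34·34 = 60112; k=4: 17238 + 0 + 39·13·34 = 34476.
Minimum: 34476 at k=4.

34476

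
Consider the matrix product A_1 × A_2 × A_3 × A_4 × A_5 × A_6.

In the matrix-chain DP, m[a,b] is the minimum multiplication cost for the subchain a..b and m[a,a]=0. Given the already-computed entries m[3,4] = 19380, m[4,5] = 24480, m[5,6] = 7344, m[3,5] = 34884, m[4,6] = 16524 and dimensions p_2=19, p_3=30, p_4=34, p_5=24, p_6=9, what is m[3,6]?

m[3,6] = min over k∈[3,5] of m[3,k]+m[k+1,6]+p_{2}·p_k·p_{6}.
k=3: 0 + 16524 + 19·30·9 = 21654; k=4: 19380 + 7344 + 19·34·9 = 32538; k=5: 34884 + 0 + 19·24·9 = 38988.
Minimum: 21654 at k=3.

21654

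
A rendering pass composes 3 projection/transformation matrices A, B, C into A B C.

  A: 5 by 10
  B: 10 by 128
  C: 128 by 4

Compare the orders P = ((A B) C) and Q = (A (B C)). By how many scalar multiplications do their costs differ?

3640

Order P = ((A B) C): (A B): 5×10 by 10×128 → 5×128, cost 5·10·128 = 6400; ((A B) C): 5×128 by 128×4 → 5×4, cost 5·128·4 = 2560; cumulative 8960. Total 8960.
Order Q = (A (B C)): (B C): 10×128 by 128×4 → 10×4, cost 10·128·4 = 5120; (A (B C)): 5×10 by 10×4 → 5×4, cost 5·10·4 = 200; cumulative 5320. Total 5320.
Difference: |8960 − 5320| = 3640.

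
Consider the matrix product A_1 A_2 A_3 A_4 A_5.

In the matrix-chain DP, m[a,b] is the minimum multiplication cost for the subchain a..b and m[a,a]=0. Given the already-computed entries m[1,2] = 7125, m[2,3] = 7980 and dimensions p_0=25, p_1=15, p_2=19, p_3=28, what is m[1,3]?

m[1,3] = min over k∈[1,2] of m[1,k]+m[k+1,3]+p_{0}·p_k·p_{3}.
k=1: 0 + 7980 + 25·15·28 = 18480; k=2: 7125 + 0 + 25·19·28 = 20425.
Minimum: 18480 at k=1.

18480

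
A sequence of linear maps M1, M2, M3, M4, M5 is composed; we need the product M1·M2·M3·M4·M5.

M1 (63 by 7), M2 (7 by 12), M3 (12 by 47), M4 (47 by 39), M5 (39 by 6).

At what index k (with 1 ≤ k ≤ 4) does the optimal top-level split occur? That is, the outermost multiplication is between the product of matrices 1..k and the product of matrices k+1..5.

Adjacent pairs: M1M2 = 63·7·12 = 5292; M2M3 = 7·12·47 = 3948; M3M4 = 12·47·39 = 21996; M4M5 = 47·39·6 = 10998.
Length 3: M1..M3: k=1: 0+3948+63·7·47=24675; k=2: 5292+0+63·12·47=40824 → min 24675 | M2..M4: k=2: 0+21996+7·12·39=25272; k=3: 3948+0+7·47·39=16779 → min 16779 | M3..M5: k=3: 0+10998+12·47·6=14382; k=4: 21996+0+12·39·6=24804 → min 14382.
Length 4: M1..M4: k=1: 0+16779+63·7·39=33978; k=2: 5292+21996+63·12·39=56772; k=3: 24675+0+63·47·39=140154 → min 33978 | M2..M5: k=2: 0+14382+7·12·6=14886; k=3: 3948+10998+7·47·6=16920; k=4: 16779+0+7·39·6=18417 → min 14886.
Top-level splits: k=1: (M1..M1)·(M2..M5) → 0+14886+63·7·6 = 17532; k=2: (M1..M2)·(M3..M5) → 5292+14382+63·12·6 = 24210; k=3: (M1..M3)·(M4..M5) → 24675+10998+63·47·6 = 53439; k=4: (M1..M4)·(M5..M5) → 33978+0+63·39·6 = 48720.
Best split is after M1, i.e. k = 1.

1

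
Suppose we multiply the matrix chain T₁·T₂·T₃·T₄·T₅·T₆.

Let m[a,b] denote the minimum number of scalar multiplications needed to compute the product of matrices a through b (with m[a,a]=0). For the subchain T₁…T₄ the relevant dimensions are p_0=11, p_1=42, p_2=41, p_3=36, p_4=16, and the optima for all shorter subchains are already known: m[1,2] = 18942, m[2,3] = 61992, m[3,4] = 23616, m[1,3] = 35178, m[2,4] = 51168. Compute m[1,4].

41514

m[1,4] = min over k∈[1,3] of m[1,k]+m[k+1,4]+p_{0}·p_k·p_{4}.
k=1: 0 + 51168 + 11·42·16 = 58560; k=2: 18942 + 23616 + 11·41·16 = 49774; k=3: 35178 + 0 + 11·36·16 = 41514.
Minimum: 41514 at k=3.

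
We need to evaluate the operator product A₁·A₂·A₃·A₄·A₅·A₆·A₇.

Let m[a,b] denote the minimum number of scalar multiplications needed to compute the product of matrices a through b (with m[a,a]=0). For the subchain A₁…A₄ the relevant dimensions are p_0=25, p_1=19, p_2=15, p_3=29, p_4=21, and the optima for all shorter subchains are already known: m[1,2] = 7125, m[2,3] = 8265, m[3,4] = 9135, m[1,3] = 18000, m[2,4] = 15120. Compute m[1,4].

m[1,4] = min over k∈[1,3] of m[1,k]+m[k+1,4]+p_{0}·p_k·p_{4}.
k=1: 0 + 15120 + 25·19·21 = 25095; k=2: 7125 + 9135 + 25·15·21 = 24135; k=3: 18000 + 0 + 25·29·21 = 33225.
Minimum: 24135 at k=2.

24135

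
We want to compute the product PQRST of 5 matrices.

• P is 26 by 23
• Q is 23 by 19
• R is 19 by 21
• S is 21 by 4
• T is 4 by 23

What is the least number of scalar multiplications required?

8128

Adjacent pairs: PQ = 26·23·19 = 11362; QR = 23·19·21 = 9177; RS = 19·21·4 = 1596; ST = 21·4·23 = 1932.
Length 3: P..R: k=1: 0+9177+26·23·21=21735; k=2: 11362+0+26·19·21=21736 → min 21735 | Q..S: k=2: 0+1596+23·19·4=3344; k=3: 9177+0+23·21·4=11109 → min 3344 | R..T: k=3: 0+1932+19·21·23=11109; k=4: 1596+0+19·4·23=3344 → min 3344.
Length 4: P..S: k=1: 0+3344+26·23·4=5736; k=2: 11362+1596+26·19·4=14934; k=3: 21735+0+26·21·4=23919 → min 5736 | Q..T: k=2: 0+3344+23·19·23=13395; k=3: 9177+1932+23·21·23=22218; k=4: 3344+0+23·4·23=5460 → min 5460.
Length 5: P..T: k=1: 0+5460+26·23·23=19214; k=2: 11362+3344+26·19·23=26068; k=3: 21735+1932+26·21·23=36225; k=4: 5736+0+26·4·23=8128 → min 8128.
Optimal order: ((P(Q(RS)))T) with cost 8128.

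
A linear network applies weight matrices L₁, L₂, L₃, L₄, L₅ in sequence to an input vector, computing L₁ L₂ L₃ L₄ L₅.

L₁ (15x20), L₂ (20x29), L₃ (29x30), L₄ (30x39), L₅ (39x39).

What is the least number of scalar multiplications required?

Adjacent pairs: L₁L₂ = 15·20·29 = 8700; L₂L₃ = 20·29·30 = 17400; L₃L₄ = 29·30·39 = 33930; L₄L₅ = 30·39·39 = 45630.
Length 3: L₁..L₃: k=1: 0+17400+15·20·30=26400; k=2: 8700+0+15·29·30=21750 → min 21750 | L₂..L₄: k=2: 0+33930+20·29·39=56550; k=3: 17400+0+20·30·39=40800 → min 40800 | L₃..L₅: k=3: 0+45630+29·30·39=79560; k=4: 33930+0+29·39·39=78039 → min 78039.
Length 4: L₁..L₄: k=1: 0+40800+15·20·39=52500; k=2: 8700+33930+15·29·39=59595; k=3: 21750+0+15·30·39=39300 → min 39300 | L₂..L₅: k=2: 0+78039+20·29·39=100659; k=3: 17400+45630+20·30·39=86430; k=4: 40800+0+20·39·39=71220 → min 71220.
Length 5: L₁..L₅: k=1: 0+71220+15·20·39=82920; k=2: 8700+78039+15·29·39=103704; k=3: 21750+45630+15·30·39=84930; k=4: 39300+0+15·39·39=62115 → min 62115.
Optimal order: ((((L₁ L₂) L₃) L₄) L₅) with cost 62115.

62115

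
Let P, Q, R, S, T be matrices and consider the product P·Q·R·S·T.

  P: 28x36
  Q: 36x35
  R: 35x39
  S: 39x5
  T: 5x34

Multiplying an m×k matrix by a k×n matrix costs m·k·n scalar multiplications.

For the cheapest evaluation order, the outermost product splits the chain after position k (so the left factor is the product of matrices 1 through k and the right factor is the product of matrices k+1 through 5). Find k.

Adjacent pairs: PQ = 28·36·35 = 35280; QR = 36·35·39 = 49140; RS = 35·39·5 = 6825; ST = 39·5·34 = 6630.
Length 3: P..R: k=1: 0+49140+28·36·39=88452; k=2: 35280+0+28·35·39=73500 → min 73500 | Q..S: k=2: 0+6825+36·35·5=13125; k=3: 49140+0+36·39·5=56160 → min 13125 | R..T: k=3: 0+6630+35·39·34=53040; k=4: 6825+0+35·5·34=12775 → min 12775.
Length 4: P..S: k=1: 0+13125+28·36·5=18165; k=2: 35280+6825+28·35·5=47005; k=3: 73500+0+28·39·5=78960 → min 18165 | Q..T: k=2: 0+12775+36·35·34=55615; k=3: 49140+6630+36·39·34=103506; k=4: 13125+0+36·5·34=19245 → min 19245.
Top-level splits: k=1: (P..P)·(Q..T) → 0+19245+28·36·34 = 53517; k=2: (P..Q)·(R..T) → 35280+12775+28·35·34 = 81375; k=3: (P..R)·(S..T) → 73500+6630+28·39·34 = 117258; k=4: (P..S)·(T..T) → 18165+0+28·5·34 = 22925.
Best split is after S, i.e. k = 4.

4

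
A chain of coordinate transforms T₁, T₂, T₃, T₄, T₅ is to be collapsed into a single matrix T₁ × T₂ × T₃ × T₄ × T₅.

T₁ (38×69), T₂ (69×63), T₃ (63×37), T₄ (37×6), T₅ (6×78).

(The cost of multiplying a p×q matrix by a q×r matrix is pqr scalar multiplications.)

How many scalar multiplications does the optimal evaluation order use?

73584

Adjacent pairs: T₁T₂ = 38·69·63 = 165186; T₂T₃ = 69·63·37 = 160839; T₃T₄ = 63·37·6 = 13986; T₄T₅ = 37·6·78 = 17316.
Length 3: T₁..T₃: k=1: 0+160839+38·69·37=257853; k=2: 165186+0+38·63·37=253764 → min 253764 | T₂..T₄: k=2: 0+13986+69·63·6=40068; k=3: 160839+0+69·37·6=176157 → min 40068 | T₃..T₅: k=3: 0+17316+63·37·78=199134; k=4: 13986+0+63·6·78=43470 → min 43470.
Length 4: T₁..T₄: k=1: 0+40068+38·69·6=55800; k=2: 165186+13986+38·63·6=193536; k=3: 253764+0+38·37·6=262200 → min 55800 | T₂..T₅: k=2: 0+43470+69·63·78=382536; k=3: 160839+17316+69·37·78=377289; k=4: 40068+0+69·6·78=72360 → min 72360.
Length 5: T₁..T₅: k=1: 0+72360+38·69·78=276876; k=2: 165186+43470+38·63·78=395388; k=3: 253764+17316+38·37·78=380748; k=4: 55800+0+38·6·78=73584 → min 73584.
Optimal order: ((T₁ × (T₂ × (T₃ × T₄))) × T₅) with cost 73584.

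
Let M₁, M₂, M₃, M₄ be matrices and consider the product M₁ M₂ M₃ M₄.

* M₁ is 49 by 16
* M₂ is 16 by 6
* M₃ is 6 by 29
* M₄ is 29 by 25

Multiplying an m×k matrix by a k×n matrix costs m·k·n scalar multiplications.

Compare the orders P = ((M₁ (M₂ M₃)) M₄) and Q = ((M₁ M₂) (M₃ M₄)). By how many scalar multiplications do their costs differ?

44641

Order P = ((M₁ (M₂ M₃)) M₄): (M₂ M₃): 16×6 by 6×29 → 16×29, cost 16·6·29 = 2784; (M₁ (M₂ M₃)): 49×16 by 16×29 → 49×29, cost 49·16·29 = 22736; cumulative 25520; ((M₁ (M₂ M₃)) M₄): 49×29 by 29×25 → 49×25, cost 49·29·25 = 35525; cumulative 61045. Total 61045.
Order Q = ((M₁ M₂) (M₃ M₄)): (M₁ M₂): 49×16 by 16×6 → 49×6, cost 49·16·6 = 4704; (M₃ M₄): 6×29 by 29×25 → 6×25, cost 6·29·25 = 4350; ((M₁ M₂) (M₃ M₄)): 49×6 by 6×25 → 49×25, cost 49·6·25 = 7350; cumulative 16404. Total 16404.
Difference: |61045 − 16404| = 44641.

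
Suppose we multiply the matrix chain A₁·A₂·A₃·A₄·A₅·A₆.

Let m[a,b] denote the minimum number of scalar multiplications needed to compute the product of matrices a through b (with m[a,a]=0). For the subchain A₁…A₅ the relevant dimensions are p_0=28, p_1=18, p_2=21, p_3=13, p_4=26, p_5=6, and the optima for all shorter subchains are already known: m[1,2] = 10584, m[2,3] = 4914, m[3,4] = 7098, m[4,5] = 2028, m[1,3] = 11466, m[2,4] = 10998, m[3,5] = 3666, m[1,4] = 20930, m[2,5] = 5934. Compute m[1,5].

8958

m[1,5] = min over k∈[1,4] of m[1,k]+m[k+1,5]+p_{0}·p_k·p_{5}.
k=1: 0 + 5934 + 28·18·6 = 8958; k=2: 10584 + 3666 + 28·21·6 = 17778; k=3: 11466 + 2028 + 28·13·6 = 15678; k=4: 20930 + 0 + 28·26·6 = 25298.
Minimum: 8958 at k=1.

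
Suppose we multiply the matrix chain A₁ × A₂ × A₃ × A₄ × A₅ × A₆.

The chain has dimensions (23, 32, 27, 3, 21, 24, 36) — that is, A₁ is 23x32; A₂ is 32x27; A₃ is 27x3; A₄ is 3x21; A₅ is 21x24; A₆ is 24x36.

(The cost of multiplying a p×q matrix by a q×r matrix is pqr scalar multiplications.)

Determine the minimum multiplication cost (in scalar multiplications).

Adjacent pairs: A₁A₂ = 23·32·27 = 19872; A₂A₃ = 32·27·3 = 2592; A₃A₄ = 27·3·21 = 1701; A₄A₅ = 3·21·24 = 1512; A₅A₆ = 21·24·36 = 18144.
Length 3: A₁..A₃: k=1: 0+2592+23·32·3=4800; k=2: 19872+0+23·27·3=21735 → min 4800 | A₂..A₄: k=2: 0+1701+32·27·21=19845; k=3: 2592+0+32·3·21=4608 → min 4608 | A₃..A₅: k=3: 0+1512+27·3·24=3456; k=4: 1701+0+27·21·24=15309 → min 3456 | A₄..A₆: k=4: 0+18144+3·21·36=20412; k=5: 1512+0+3·24·36=4104 → min 4104.
Length 4: A₁..A₄: k=1: 0+4608+23·32·21=20064; k=2: 19872+1701+23·27·21=34614; k=3: 4800+0+23·3·21=6249 → min 6249 | A₂..A₅: k=2: 0+3456+32·27·24=24192; k=3: 2592+1512+32·3·24=6408; k=4: 4608+0+32·21·24=20736 → min 6408 | A₃..A₆: k=3: 0+4104+27·3·36=7020; k=4: 1701+18144+27·21·36=40257; k=5: 3456+0+27·24·36=26784 → min 7020.
Length 5: A₁..A₅: k=1: 0+6408+23·32·24=24072; k=2: 19872+3456+23·27·24=38232; k=3: 4800+1512+23·3·24=7968; k=4: 6249+0+23·21·24=17841 → min 7968 | A₂..A₆: k=2: 0+7020+32·27·36=38124; k=3: 2592+4104+32·3·36=10152; k=4: 4608+18144+32·21·36=46944; k=5: 6408+0+32·24·36=34056 → min 10152.
Length 6: A₁..A₆: k=1: 0+10152+23·32·36=36648; k=2: 19872+7020+23·27·36=49248; k=3: 4800+4104+23·3·36=11388; k=4: 6249+18144+23·21·36=41781; k=5: 7968+0+23·24·36=27840 → min 11388.
Optimal order: ((A₁ × (A₂ × A₃)) × ((A₄ × A₅) × A₆)) with cost 11388.

11388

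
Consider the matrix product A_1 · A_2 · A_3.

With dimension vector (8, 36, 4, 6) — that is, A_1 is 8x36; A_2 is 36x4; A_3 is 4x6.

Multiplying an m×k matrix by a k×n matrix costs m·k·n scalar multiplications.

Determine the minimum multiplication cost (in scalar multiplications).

Order (A_1 · (A_2 · A_3)): (A_2 · A_3): 36×4 by 4×6 → 36×6, cost 36·4·6 = 864; (A_1 · (A_2 · A_3)): 8×36 by 36×6 → 8×6, cost 8·36·6 = 1728; cumulative 2592. Total 2592.
Order ((A_1 · A_2) · A_3): (A_1 · A_2): 8×36 by 36×4 → 8×4, cost 8·36·4 = 1152; ((A_1 · A_2) · A_3): 8×4 by 4×6 → 8×6, cost 8·4·6 = 192; cumulative 1344. Total 1344.
Minimum: 1344.

1344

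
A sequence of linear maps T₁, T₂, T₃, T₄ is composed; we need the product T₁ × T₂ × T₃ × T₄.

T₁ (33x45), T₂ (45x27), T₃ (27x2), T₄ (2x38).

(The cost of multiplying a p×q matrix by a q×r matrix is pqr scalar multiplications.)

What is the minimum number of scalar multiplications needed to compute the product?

7908

Adjacent pairs: T₁T₂ = 33·45·27 = 40095; T₂T₃ = 45·27·2 = 2430; T₃T₄ = 27·2·38 = 2052.
Length 3: T₁..T₃: k=1: 0+2430+33·45·2=5400; k=2: 40095+0+33·27·2=41877 → min 5400 | T₂..T₄: k=2: 0+2052+45·27·38=48222; k=3: 2430+0+45·2·38=5850 → min 5850.
Length 4: T₁..T₄: k=1: 0+5850+33·45·38=62280; k=2: 40095+2052+33·27·38=76005; k=3: 5400+0+33·2·38=7908 → min 7908.
Optimal order: ((T₁ × (T₂ × T₃)) × T₄) with cost 7908.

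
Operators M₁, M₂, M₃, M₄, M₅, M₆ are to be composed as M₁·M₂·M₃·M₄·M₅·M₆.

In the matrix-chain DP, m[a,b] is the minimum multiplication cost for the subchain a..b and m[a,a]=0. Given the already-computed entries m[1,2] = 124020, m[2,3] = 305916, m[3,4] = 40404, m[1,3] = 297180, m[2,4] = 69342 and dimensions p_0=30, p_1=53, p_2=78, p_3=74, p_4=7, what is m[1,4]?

m[1,4] = min over k∈[1,3] of m[1,k]+m[k+1,4]+p_{0}·p_k·p_{4}.
k=1: 0 + 69342 + 30·53·7 = 80472; k=2: 124020 + 40404 + 30·78·7 = 180804; k=3: 297180 + 0 + 30·74·7 = 312720.
Minimum: 80472 at k=1.

80472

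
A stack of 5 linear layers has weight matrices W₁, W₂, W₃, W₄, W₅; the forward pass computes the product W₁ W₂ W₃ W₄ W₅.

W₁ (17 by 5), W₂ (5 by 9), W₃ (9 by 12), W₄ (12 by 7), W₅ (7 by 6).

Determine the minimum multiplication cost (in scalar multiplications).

Adjacent pairs: W₁W₂ = 17·5·9 = 765; W₂W₃ = 5·9·12 = 540; W₃W₄ = 9·12·7 = 756; W₄W₅ = 12·7·6 = 504.
Length 3: W₁..W₃: k=1: 0+540+17·5·12=1560; k=2: 765+0+17·9·12=2601 → min 1560 | W₂..W₄: k=2: 0+756+5·9·7=1071; k=3: 540+0+5·12·7=960 → min 960 | W₃..W₅: k=3: 0+504+9·12·6=1152; k=4: 756+0+9·7·6=1134 → min 1134.
Length 4: W₁..W₄: k=1: 0+960+17·5·7=1555; k=2: 765+756+17·9·7=2592; k=3: 1560+0+17·12·7=2988 → min 1555 | W₂..W₅: k=2: 0+1134+5·9·6=1404; k=3: 540+504+5·12·6=1404; k=4: 960+0+5·7·6=1170 → min 1170.
Length 5: W₁..W₅: k=1: 0+1170+17·5·6=1680; k=2: 765+1134+17·9·6=2817; k=3: 1560+504+17·12·6=3288; k=4: 1555+0+17·7·6=2269 → min 1680.
Optimal order: (W₁ (((W₂ W₃) W₄) W₅)) with cost 1680.

1680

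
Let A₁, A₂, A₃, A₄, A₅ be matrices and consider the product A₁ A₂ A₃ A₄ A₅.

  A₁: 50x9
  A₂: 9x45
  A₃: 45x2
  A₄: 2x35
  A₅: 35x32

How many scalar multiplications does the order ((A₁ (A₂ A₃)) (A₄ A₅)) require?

(A₂ A₃): 9×45 by 45×2 → 9×2, cost 9·45·2 = 810
(A₁ (A₂ A₃)): 50×9 by 9×2 → 50×2, cost 50·9·2 = 900; cumulative 1710
(A₄ A₅): 2×35 by 35×32 → 2×32, cost 2·35·32 = 2240
((A₁ (A₂ A₃)) (A₄ A₅)): 50×2 by 2×32 → 50×32, cost 50·2·32 = 3200; cumulative 7150
Total: 7150 scalar multiplications.

7150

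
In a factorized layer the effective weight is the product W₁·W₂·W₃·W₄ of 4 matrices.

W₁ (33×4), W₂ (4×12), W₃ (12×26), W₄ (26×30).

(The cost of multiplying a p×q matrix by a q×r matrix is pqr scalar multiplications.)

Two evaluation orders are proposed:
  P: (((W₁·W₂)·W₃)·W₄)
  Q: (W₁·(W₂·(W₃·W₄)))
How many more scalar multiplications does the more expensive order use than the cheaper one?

22860

Order P = (((W₁·W₂)·W₃)·W₄): (W₁·W₂): 33×4 by 4×12 → 33×12, cost 33·4·12 = 1584; ((W₁·W₂)·W₃): 33×12 by 12×26 → 33×26, cost 33·12·26 = 10296; cumulative 11880; (((W₁·W₂)·W₃)·W₄): 33×26 by 26×30 → 33×30, cost 33·26·30 = 25740; cumulative 37620. Total 37620.
Order Q = (W₁·(W₂·(W₃·W₄))): (W₃·W₄): 12×26 by 26×30 → 12×30, cost 12·26·30 = 9360; (W₂·(W₃·W₄)): 4×12 by 12×30 → 4×30, cost 4·12·30 = 1440; cumulative 10800; (W₁·(W₂·(W₃·W₄))): 33×4 by 4×30 → 33×30, cost 33·4·30 = 3960; cumulative 14760. Total 14760.
Difference: |37620 − 14760| = 22860.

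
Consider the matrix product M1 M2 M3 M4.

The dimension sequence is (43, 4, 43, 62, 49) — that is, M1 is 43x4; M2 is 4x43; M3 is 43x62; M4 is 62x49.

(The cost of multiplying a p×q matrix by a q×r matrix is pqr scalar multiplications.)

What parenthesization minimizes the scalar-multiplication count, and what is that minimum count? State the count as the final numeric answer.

31244

Adjacent pairs: M1M2 = 43·4·43 = 7396; M2M3 = 4·43·62 = 10664; M3M4 = 43·62·49 = 130634.
Length 3: M1..M3: k=1: 0+10664+43·4·62=21328; k=2: 7396+0+43·43·62=122034 → min 21328 | M2..M4: k=2: 0+130634+4·43·49=139062; k=3: 10664+0+4·62·49=22816 → min 22816.
Length 4: M1..M4: k=1: 0+22816+43·4·49=31244; k=2: 7396+130634+43·43·49=228631; k=3: 21328+0+43·62·49=151962 → min 31244.
Optimal parenthesization: (M1 ((M2 M3) M4)) with cost 31244.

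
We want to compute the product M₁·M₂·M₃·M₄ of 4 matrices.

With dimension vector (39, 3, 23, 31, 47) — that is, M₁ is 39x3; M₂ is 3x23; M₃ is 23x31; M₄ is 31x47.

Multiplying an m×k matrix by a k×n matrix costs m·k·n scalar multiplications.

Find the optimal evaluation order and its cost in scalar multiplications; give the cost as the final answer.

12009

Adjacent pairs: M₁M₂ = 39·3·23 = 2691; M₂M₃ = 3·23·31 = 2139; M₃M₄ = 23·31·47 = 33511.
Length 3: M₁..M₃: k=1: 0+2139+39·3·31=5766; k=2: 2691+0+39·23·31=30498 → min 5766 | M₂..M₄: k=2: 0+33511+3·23·47=36754; k=3: 2139+0+3·31·47=6510 → min 6510.
Length 4: M₁..M₄: k=1: 0+6510+39·3·47=12009; k=2: 2691+33511+39·23·47=78361; k=3: 5766+0+39·31·47=62589 → min 12009.
Optimal parenthesization: (M₁·((M₂·M₃)·M₄)) with cost 12009.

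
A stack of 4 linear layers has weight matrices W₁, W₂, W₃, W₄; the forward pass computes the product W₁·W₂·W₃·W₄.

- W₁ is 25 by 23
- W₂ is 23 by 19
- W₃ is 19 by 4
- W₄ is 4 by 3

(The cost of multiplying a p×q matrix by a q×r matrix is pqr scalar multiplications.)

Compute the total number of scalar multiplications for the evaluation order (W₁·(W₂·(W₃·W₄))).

(W₃·W₄): 19×4 by 4×3 → 19×3, cost 19·4·3 = 228
(W₂·(W₃·W₄)): 23×19 by 19×3 → 23×3, cost 23·19·3 = 1311; cumulative 1539
(W₁·(W₂·(W₃·W₄))): 25×23 by 23×3 → 25×3, cost 25·23·3 = 1725; cumulative 3264
Total: 3264 scalar multiplications.

3264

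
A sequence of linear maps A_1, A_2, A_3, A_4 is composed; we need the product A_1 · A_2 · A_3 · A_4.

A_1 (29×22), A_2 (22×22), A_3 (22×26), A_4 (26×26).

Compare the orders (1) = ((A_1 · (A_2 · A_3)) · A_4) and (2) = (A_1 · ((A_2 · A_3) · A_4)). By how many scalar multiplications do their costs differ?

Order (1) = ((A_1 · (A_2 · A_3)) · A_4): (A_2 · A_3): 22×22 by 22×26 → 22×26, cost 22·22·26 = 12584; (A_1 · (A_2 · A_3)): 29×22 by 22×26 → 29×26, cost 29·22·26 = 16588; cumulative 29172; ((A_1 · (A_2 · A_3)) · A_4): 29×26 by 26×26 → 29×26, cost 29·26·26 = 19604; cumulative 48776. Total 48776.
Order (2) = (A_1 · ((A_2 · A_3) · A_4)): (A_2 · A_3): 22×22 by 22×26 → 22×26, cost 22·22·26 = 12584; ((A_2 · A_3) · A_4): 22×26 by 26×26 → 22×26, cost 22·26·26 = 14872; cumulative 27456; (A_1 · ((A_2 · A_3) · A_4)): 29×22 by 22×26 → 29×26, cost 29·22·26 = 16588; cumulative 44044. Total 44044.
Difference: |48776 − 44044| = 4732.

4732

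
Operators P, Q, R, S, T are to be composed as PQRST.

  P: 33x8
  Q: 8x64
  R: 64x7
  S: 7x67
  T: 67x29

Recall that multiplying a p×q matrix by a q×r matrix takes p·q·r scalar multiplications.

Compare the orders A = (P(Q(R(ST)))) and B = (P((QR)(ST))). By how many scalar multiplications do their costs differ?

Order A = (P(Q(R(ST)))): (ST): 7×67 by 67×29 → 7×29, cost 7·67·29 = 13601; (R(ST)): 64×7 by 7×29 → 64×29, cost 64·7·29 = 12992; cumulative 26593; (Q(R(ST))): 8×64 by 64×29 → 8×29, cost 8·64·29 = 14848; cumulative 41441; (P(Q(R(ST)))): 33×8 by 8×29 → 33×29, cost 33·8·29 = 7656; cumulative 49097. Total 49097.
Order B = (P((QR)(ST))): (QR): 8×64 by 64×7 → 8×7, cost 8·64·7 = 3584; (ST): 7×67 by 67×29 → 7×29, cost 7·67·29 = 13601; ((QR)(ST)): 8×7 by 7×29 → 8×29, cost 8·7·29 = 1624; cumulative 18809; (P((QR)(ST))): 33×8 by 8×29 → 33×29, cost 33·8·29 = 7656; cumulative 26465. Total 26465.
Difference: |49097 − 26465| = 22632.

22632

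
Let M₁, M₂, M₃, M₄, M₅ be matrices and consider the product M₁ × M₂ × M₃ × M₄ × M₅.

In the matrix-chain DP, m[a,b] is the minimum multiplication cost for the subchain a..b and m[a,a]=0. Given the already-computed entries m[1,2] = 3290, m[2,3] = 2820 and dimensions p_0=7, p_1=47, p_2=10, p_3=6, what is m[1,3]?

m[1,3] = min over k∈[1,2] of m[1,k]+m[k+1,3]+p_{0}·p_k·p_{3}.
k=1: 0 + 2820 + 7·47·6 = 4794; k=2: 3290 + 0 + 7·10·6 = 3710.
Minimum: 3710 at k=2.

3710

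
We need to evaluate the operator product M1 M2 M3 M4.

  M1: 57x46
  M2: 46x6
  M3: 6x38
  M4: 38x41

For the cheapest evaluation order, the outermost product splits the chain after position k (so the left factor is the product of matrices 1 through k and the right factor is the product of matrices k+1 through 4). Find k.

2

Adjacent pairs: M1M2 = 57·46·6 = 15732; M2M3 = 46·6·38 = 10488; M3M4 = 6·38·41 = 9348.
Length 3: M1..M3: k=1: 0+10488+57·46·38=110124; k=2: 15732+0+57·6·38=28728 → min 28728 | M2..M4: k=2: 0+9348+46·6·41=20664; k=3: 10488+0+46·38·41=82156 → min 20664.
Top-level splits: k=1: (M1..M1)·(M2..M4) → 0+20664+57·46·41 = 128166; k=2: (M1..M2)·(M3..M4) → 15732+9348+57·6·41 = 39102; k=3: (M1..M3)·(M4..M4) → 28728+0+57·38·41 = 117534.
Best split is after M2, i.e. k = 2.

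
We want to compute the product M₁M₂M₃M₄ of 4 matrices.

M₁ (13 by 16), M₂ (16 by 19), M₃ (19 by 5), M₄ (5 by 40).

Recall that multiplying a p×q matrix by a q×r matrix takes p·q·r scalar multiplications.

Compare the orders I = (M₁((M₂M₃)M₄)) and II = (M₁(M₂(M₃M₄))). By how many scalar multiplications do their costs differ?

11240

Order I = (M₁((M₂M₃)M₄)): (M₂M₃): 16×19 by 19×5 → 16×5, cost 16·19·5 = 1520; ((M₂M₃)M₄): 16×5 by 5×40 → 16×40, cost 16·5·40 = 3200; cumulative 4720; (M₁((M₂M₃)M₄)): 13×16 by 16×40 → 13×40, cost 13·16·40 = 8320; cumulative 13040. Total 13040.
Order II = (M₁(M₂(M₃M₄))): (M₃M₄): 19×5 by 5×40 → 19×40, cost 19·5·40 = 3800; (M₂(M₃M₄)): 16×19 by 19×40 → 16×40, cost 16·19·40 = 12160; cumulative 15960; (M₁(M₂(M₃M₄))): 13×16 by 16×40 → 13×40, cost 13·16·40 = 8320; cumulative 24280. Total 24280.
Difference: |13040 − 24280| = 11240.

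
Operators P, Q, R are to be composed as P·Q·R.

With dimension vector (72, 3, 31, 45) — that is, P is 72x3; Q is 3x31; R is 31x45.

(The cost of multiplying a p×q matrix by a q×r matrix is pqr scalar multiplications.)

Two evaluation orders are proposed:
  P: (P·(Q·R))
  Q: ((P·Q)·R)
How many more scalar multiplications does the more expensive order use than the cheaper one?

Order P = (P·(Q·R)): (Q·R): 3×31 by 31×45 → 3×45, cost 3·31·45 = 4185; (P·(Q·R)): 72×3 by 3×45 → 72×45, cost 72·3·45 = 9720; cumulative 13905. Total 13905.
Order Q = ((P·Q)·R): (P·Q): 72×3 by 3×31 → 72×31, cost 72·3·31 = 6696; ((P·Q)·R): 72×31 by 31×45 → 72×45, cost 72·31·45 = 100440; cumulative 107136. Total 107136.
Difference: |13905 − 107136| = 93231.

93231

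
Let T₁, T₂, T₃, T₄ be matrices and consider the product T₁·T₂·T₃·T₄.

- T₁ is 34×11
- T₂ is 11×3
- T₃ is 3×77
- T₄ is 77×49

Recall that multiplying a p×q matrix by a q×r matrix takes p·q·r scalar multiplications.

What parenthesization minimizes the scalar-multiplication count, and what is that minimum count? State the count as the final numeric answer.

17439

Adjacent pairs: T₁T₂ = 34·11·3 = 1122; T₂T₃ = 11·3·77 = 2541; T₃T₄ = 3·77·49 = 11319.
Length 3: T₁..T₃: k=1: 0+2541+34·11·77=31339; k=2: 1122+0+34·3·77=8976 → min 8976 | T₂..T₄: k=2: 0+11319+11·3·49=12936; k=3: 2541+0+11·77·49=44044 → min 12936.
Length 4: T₁..T₄: k=1: 0+12936+34·11·49=31262; k=2: 1122+11319+34·3·49=17439; k=3: 8976+0+34·77·49=137258 → min 17439.
Optimal parenthesization: ((T₁·T₂)·(T₃·T₄)) with cost 17439.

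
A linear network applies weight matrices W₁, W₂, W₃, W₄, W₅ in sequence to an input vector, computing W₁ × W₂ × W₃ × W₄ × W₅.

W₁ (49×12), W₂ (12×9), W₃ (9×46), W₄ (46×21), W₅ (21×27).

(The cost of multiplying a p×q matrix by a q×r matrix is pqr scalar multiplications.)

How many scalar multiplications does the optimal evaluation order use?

Adjacent pairs: W₁W₂ = 49·12·9 = 5292; W₂W₃ = 12·9·46 = 4968; W₃W₄ = 9·46·21 = 8694; W₄W₅ = 46·21·27 = 26082.
Length 3: W₁..W₃: k=1: 0+4968+49·12·46=32016; k=2: 5292+0+49·9·46=25578 → min 25578 | W₂..W₄: k=2: 0+8694+12·9·21=10962; k=3: 4968+0+12·46·21=16560 → min 10962 | W₃..W₅: k=3: 0+26082+9·46·27=37260; k=4: 8694+0+9·21·27=13797 → min 13797.
Length 4: W₁..W₄: k=1: 0+10962+49·12·21=23310; k=2: 5292+8694+49·9·21=23247; k=3: 25578+0+49·46·21=72912 → min 23247 | W₂..W₅: k=2: 0+13797+12·9·27=16713; k=3: 4968+26082+12·46·27=45954; k=4: 10962+0+12·21·27=17766 → min 16713.
Length 5: W₁..W₅: k=1: 0+16713+49·12·27=32589; k=2: 5292+13797+49·9·27=30996; k=3: 25578+26082+49·46·27=112518; k=4: 23247+0+49·21·27=51030 → min 30996.
Optimal order: ((W₁ × W₂) × ((W₃ × W₄) × W₅)) with cost 30996.

30996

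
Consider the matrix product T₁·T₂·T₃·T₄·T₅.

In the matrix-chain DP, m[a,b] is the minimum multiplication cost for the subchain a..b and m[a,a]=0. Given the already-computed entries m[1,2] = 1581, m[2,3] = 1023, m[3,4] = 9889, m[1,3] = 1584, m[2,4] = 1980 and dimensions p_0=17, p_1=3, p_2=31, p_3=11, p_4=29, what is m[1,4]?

m[1,4] = min over k∈[1,3] of m[1,k]+m[k+1,4]+p_{0}·p_k·p_{4}.
k=1: 0 + 1980 + 17·3·29 = 3459; k=2: 1581 + 9889 + 17·31·29 = 26753; k=3: 1584 + 0 + 17·11·29 = 7007.
Minimum: 3459 at k=1.

3459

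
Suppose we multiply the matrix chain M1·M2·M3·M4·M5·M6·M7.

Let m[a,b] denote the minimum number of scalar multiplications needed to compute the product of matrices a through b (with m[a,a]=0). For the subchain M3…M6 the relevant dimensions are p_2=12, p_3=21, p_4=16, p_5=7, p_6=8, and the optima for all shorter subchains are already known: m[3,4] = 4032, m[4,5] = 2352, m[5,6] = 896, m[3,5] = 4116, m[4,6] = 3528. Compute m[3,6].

4788

m[3,6] = min over k∈[3,5] of m[3,k]+m[k+1,6]+p_{2}·p_k·p_{6}.
k=3: 0 + 3528 + 12·21·8 = 5544; k=4: 4032 + 896 + 12·16·8 = 6464; k=5: 4116 + 0 + 12·7·8 = 4788.
Minimum: 4788 at k=5.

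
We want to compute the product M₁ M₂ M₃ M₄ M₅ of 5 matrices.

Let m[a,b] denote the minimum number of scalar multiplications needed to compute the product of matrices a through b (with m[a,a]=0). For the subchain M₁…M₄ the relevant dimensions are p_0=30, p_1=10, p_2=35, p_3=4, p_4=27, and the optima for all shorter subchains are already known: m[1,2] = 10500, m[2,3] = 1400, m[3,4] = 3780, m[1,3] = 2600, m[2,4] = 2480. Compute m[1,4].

m[1,4] = min over k∈[1,3] of m[1,k]+m[k+1,4]+p_{0}·p_k·p_{4}.
k=1: 0 + 2480 + 30·10·27 = 10580; k=2: 10500 + 3780 + 30·35·27 = 42630; k=3: 2600 + 0 + 30·4·27 = 5840.
Minimum: 5840 at k=3.

5840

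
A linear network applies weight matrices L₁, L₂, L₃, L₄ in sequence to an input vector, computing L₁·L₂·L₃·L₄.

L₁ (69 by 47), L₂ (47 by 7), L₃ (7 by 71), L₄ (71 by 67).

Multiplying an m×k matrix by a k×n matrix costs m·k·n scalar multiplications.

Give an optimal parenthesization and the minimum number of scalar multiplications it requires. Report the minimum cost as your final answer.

88361

Adjacent pairs: L₁L₂ = 69·47·7 = 22701; L₂L₃ = 47·7·71 = 23359; L₃L₄ = 7·71·67 = 33299.
Length 3: L₁..L₃: k=1: 0+23359+69·47·71=253612; k=2: 22701+0+69·7·71=56994 → min 56994 | L₂..L₄: k=2: 0+33299+47·7·67=55342; k=3: 23359+0+47·71·67=246938 → min 55342.
Length 4: L₁..L₄: k=1: 0+55342+69·47·67=272623; k=2: 22701+33299+69·7·67=88361; k=3: 56994+0+69·71·67=385227 → min 88361.
Optimal parenthesization: ((L₁·L₂)·(L₃·L₄)) with cost 88361.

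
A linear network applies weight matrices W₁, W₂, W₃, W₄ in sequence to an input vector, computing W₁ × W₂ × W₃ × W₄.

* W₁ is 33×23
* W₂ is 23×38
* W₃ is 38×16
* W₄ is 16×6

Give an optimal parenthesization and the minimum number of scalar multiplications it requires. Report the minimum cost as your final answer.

13446

Adjacent pairs: W₁W₂ = 33·23·38 = 28842; W₂W₃ = 23·38·16 = 13984; W₃W₄ = 38·16·6 = 3648.
Length 3: W₁..W₃: k=1: 0+13984+33·23·16=26128; k=2: 28842+0+33·38·16=48906 → min 26128 | W₂..W₄: k=2: 0+3648+23·38·6=8892; k=3: 13984+0+23·16·6=16192 → min 8892.
Length 4: W₁..W₄: k=1: 0+8892+33·23·6=13446; k=2: 28842+3648+33·38·6=40014; k=3: 26128+0+33·16·6=29296 → min 13446.
Optimal parenthesization: (W₁ × (W₂ × (W₃ × W₄))) with cost 13446.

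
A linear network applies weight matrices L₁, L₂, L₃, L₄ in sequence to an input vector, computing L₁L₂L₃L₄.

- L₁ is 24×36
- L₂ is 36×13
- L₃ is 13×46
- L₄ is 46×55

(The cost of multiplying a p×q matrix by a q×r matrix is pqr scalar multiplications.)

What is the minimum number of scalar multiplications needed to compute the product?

Adjacent pairs: L₁L₂ = 24·36·13 = 11232; L₂L₃ = 36·13·46 = 21528; L₃L₄ = 13·46·55 = 32890.
Length 3: L₁..L₃: k=1: 0+21528+24·36·46=61272; k=2: 11232+0+24·13·46=25584 → min 25584 | L₂..L₄: k=2: 0+32890+36·13·55=58630; k=3: 21528+0+36·46·55=112608 → min 58630.
Length 4: L₁..L₄: k=1: 0+58630+24·36·55=106150; k=2: 11232+32890+24·13·55=61282; k=3: 25584+0+24·46·55=86304 → min 61282.
Optimal order: ((L₁L₂)(L₃L₄)) with cost 61282.

61282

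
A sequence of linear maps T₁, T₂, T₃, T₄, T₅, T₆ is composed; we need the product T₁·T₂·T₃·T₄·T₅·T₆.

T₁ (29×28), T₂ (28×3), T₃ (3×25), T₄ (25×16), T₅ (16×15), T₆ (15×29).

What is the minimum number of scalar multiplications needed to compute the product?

8184

Adjacent pairs: T₁T₂ = 29·28·3 = 2436; T₂T₃ = 28·3·25 = 2100; T₃T₄ = 3·25·16 = 1200; T₄T₅ = 25·16·15 = 6000; T₅T₆ = 16·15·29 = 6960.
Length 3: T₁..T₃: k=1: 0+2100+29·28·25=22400; k=2: 2436+0+29·3·25=4611 → min 4611 | T₂..T₄: k=2: 0+1200+28·3·16=2544; k=3: 2100+0+28·25·16=13300 → min 2544 | T₃..T₅: k=3: 0+6000+3·25·15=7125; k=4: 1200+0+3·16·15=1920 → min 1920 | T₄..T₆: k=4: 0+6960+25·16·29=18560; k=5: 6000+0+25·15·29=16875 → min 16875.
Length 4: T₁..T₄: k=1: 0+2544+29·28·16=15536; k=2: 2436+1200+29·3·16=5028; k=3: 4611+0+29·25·16=16211 → min 5028 | T₂..T₅: k=2: 0+1920+28·3·15=3180; k=3: 2100+6000+28·25·15=18600; k=4: 2544+0+28·16·15=9264 → min 3180 | T₃..T₆: k=3: 0+16875+3·25·29=19050; k=4: 1200+6960+3·16·29=9552; k=5: 1920+0+3·15·29=3225 → min 3225.
Length 5: T₁..T₅: k=1: 0+3180+29·28·15=15360; k=2: 2436+1920+29·3·15=5661; k=3: 4611+6000+29·25·15=21486; k=4: 5028+0+29·16·15=11988 → min 5661 | T₂..T₆: k=2: 0+3225+28·3·29=5661; k=3: 2100+16875+28·25·29=39275; k=4: 2544+6960+28·16·29=22496; k=5: 3180+0+28·15·29=15360 → min 5661.
Length 6: T₁..T₆: k=1: 0+5661+29·28·29=29209; k=2: 2436+3225+29·3·29=8184; k=3: 4611+16875+29·25·29=42511; k=4: 5028+6960+29·16·29=25444; k=5: 5661+0+29·15·29=18276 → min 8184.
Optimal order: ((T₁·T₂)·(((T₃·T₄)·T₅)·T₆)) with cost 8184.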